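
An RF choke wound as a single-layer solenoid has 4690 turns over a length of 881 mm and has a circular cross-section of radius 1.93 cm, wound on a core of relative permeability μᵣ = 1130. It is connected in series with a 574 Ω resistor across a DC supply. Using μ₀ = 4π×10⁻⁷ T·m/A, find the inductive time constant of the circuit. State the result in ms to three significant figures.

τ ≈ 72.3 ms

A = πr² = π(1.930×10^-2 m)² = 1.170×10^-3 m².
L = μ₀μᵣN²A/ℓ = (4π×10⁻⁷)(1130)(4690)²(1.170×10^-3)/(0.881) = 41.49 H.
τ = L/R = (41.49)/(574) = 7.228×10^-2 s.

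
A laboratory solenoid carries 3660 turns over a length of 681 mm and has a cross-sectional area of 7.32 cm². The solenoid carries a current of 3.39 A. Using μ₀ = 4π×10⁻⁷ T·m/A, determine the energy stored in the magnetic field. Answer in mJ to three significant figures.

U ≈ 104 mJ

A = 7.32 cm² = 7.320×10^-4 m².
L = μ₀N²A/ℓ = (4π×10⁻⁷)(3660)²(7.320×10^-4)/(0.681) = 1.809×10^-2 H.
U = ½LI² = ½(1.809×10^-2)(3.39)² = 0.104 J.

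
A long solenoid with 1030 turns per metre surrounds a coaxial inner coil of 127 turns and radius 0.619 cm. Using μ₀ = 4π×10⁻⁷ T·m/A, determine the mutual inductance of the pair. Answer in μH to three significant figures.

The outer solenoid produces a uniform field B₁ = μ₀n₁I₁ across the inner coil,
so the flux linkage is N₂Φ = N₂B₁A₂ = μ₀n₁N₂A₂·I₁, giving M = μ₀n₁N₂A₂.
A₂ = πr² = π(6.190×10^-3 m)² = 1.204×10^-4 m².
M = (4π×10⁻⁷)(1030)(127)(1.204×10^-4) = 1.979×10^-5 H.

M ≈ 19.8 μH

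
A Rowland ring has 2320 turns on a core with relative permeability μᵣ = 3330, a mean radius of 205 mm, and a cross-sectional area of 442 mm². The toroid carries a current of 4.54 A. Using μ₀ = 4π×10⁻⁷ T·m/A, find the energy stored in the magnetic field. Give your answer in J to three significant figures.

L = μ₀μᵣN²A/(2πR) = (4π×10⁻⁷)(3330)(2320)²(4.420×10^-4)/(2π×0.205) = 7.729 H.
U = ½LI² = ½(7.729)(4.54)² = 79.65 J.

U ≈ 79.7 J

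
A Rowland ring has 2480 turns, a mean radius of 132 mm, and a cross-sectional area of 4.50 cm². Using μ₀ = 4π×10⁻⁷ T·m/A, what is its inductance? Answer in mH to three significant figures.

For a thin toroid, L = μ₀N²A/(2πR).
L = (4π×10⁻⁷)(2480)²(4.500×10^-4) / (2π×0.132 m) = 4.193×10^-3 H.

L ≈ 4.19 mH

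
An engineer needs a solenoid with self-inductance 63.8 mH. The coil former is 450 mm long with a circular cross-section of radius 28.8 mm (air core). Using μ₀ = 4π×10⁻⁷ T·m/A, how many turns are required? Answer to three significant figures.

N ≈ 2960 turns

A = πr² = π(2.880×10^-2 m)² = 2.606×10^-3 m².
From L = μ₀N²A/ℓ, N = √(Lℓ / (μ₀A)).
N = √[(6.380×10^-2)(0.45) / ((4π×10⁻⁷)×2.606×10^-3)] = √(8.768×10^6) ≈ 2961.0.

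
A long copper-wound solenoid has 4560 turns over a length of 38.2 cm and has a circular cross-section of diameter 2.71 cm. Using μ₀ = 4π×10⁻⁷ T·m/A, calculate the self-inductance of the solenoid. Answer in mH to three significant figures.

L ≈ 39.5 mH

A = π(d/2)² = π(1.355×10^-2 m)² = 5.768×10^-4 m².
For a long solenoid, L = μ₀N²A/ℓ.
L = (4π×10⁻⁷)(4560)²(5.768×10^-4)/(0.382 m) = 3.946×10^-2 H.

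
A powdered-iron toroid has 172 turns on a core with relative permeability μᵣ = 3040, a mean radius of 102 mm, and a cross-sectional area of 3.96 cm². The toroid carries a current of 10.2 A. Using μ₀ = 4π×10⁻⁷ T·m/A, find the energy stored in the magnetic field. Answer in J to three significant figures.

L = μ₀μᵣN²A/(2πR) = (4π×10⁻⁷)(3040)(172)²(3.960×10^-4)/(2π×0.102) = 6.983×10^-2 H.
U = ½LI² = ½(6.983×10^-2)(10.2)² = 3.633 J.

U ≈ 3.63 J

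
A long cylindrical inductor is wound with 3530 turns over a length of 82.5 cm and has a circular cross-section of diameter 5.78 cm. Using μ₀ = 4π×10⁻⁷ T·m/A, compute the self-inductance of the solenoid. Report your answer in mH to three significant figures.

L ≈ 49.8 mH

A = π(d/2)² = π(2.890×10^-2 m)² = 2.624×10^-3 m².
For a long solenoid, L = μ₀N²A/ℓ.
L = (4π×10⁻⁷)(3530)²(2.624×10^-3)/(0.825 m) = 4.980×10^-2 H.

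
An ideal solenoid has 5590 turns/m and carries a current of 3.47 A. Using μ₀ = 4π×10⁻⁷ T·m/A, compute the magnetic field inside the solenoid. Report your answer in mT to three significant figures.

Inside a long solenoid, B = μ₀nI.
B = (4π×10⁻⁷)(5.590×10^3 m⁻¹)(3.47 A) = 2.438×10^-2 T.

B ≈ 24.4 mT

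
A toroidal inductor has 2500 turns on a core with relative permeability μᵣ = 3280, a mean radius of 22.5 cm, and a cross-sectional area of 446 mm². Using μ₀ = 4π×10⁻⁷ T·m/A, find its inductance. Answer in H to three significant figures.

For a thin toroid, L = μ₀μᵣN²A/(2πR).
L = (4π×10⁻⁷)(3280)(2500)²(4.460×10^-4) / (2π×0.225 m) = 8.127 H.

L ≈ 8.13 H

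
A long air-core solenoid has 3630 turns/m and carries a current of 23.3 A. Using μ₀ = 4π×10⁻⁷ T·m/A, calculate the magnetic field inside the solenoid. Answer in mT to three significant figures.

Inside a long solenoid, B = μ₀nI.
B = (4π×10⁻⁷)(3.630×10^3 m⁻¹)(23.3 A) = 0.1063 T.

B ≈ 106 mT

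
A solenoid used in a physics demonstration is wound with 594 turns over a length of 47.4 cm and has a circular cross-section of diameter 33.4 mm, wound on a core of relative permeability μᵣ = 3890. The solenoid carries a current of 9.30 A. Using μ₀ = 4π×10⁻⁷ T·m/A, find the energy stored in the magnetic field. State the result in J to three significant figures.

U ≈ 138 J

A = π(d/2)² = π(1.670×10^-2 m)² = 8.762×10^-4 m².
L = μ₀μᵣN²A/ℓ = (4π×10⁻⁷)(3890)(594)²(8.762×10^-4)/(0.474) = 3.188 H.
U = ½LI² = ½(3.188)(9.30)² = 137.9 J.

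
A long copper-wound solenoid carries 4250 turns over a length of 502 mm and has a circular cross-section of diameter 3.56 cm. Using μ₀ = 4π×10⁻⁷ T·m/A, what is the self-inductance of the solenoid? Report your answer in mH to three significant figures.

A = π(d/2)² = π(1.780×10^-2 m)² = 9.954×10^-4 m².
For a long solenoid, L = μ₀N²A/ℓ.
L = (4π×10⁻⁷)(4250)²(9.954×10^-4)/(0.502 m) = 4.501×10^-2 H.

L ≈ 45.0 mH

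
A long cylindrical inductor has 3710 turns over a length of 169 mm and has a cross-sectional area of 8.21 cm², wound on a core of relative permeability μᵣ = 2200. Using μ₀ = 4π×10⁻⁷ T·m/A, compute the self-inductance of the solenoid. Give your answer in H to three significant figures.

L ≈ 185 H

A = 8.21 cm² = 8.210×10^-4 m².
For a long solenoid, L = μ₀μᵣN²A/ℓ.
L = (4π×10⁻⁷)(2200)(3710)²(8.210×10^-4)/(0.169 m) = 184.9 H.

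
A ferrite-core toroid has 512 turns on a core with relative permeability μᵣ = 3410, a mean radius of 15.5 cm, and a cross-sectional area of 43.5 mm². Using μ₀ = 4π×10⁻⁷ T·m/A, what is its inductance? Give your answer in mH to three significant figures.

L ≈ 50.2 mH

For a thin toroid, L = μ₀μᵣN²A/(2πR).
L = (4π×10⁻⁷)(3410)(512)²(4.350×10^-5) / (2π×0.155 m) = 5.017×10^-2 H.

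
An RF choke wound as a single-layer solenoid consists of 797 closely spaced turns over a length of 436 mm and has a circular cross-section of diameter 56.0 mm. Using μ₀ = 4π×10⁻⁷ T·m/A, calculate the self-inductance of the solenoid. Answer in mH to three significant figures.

L ≈ 4.51 mH

A = π(d/2)² = π(2.800×10^-2 m)² = 2.463×10^-3 m².
For a long solenoid, L = μ₀N²A/ℓ.
L = (4π×10⁻⁷)(797)²(2.463×10^-3)/(0.436 m) = 4.509×10^-3 H.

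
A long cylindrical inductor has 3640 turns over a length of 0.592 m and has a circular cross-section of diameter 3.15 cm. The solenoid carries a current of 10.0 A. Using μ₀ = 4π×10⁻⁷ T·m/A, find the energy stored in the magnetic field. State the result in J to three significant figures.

U ≈ 1.10 J

A = π(d/2)² = π(1.575×10^-2 m)² = 7.793×10^-4 m².
L = μ₀N²A/ℓ = (4π×10⁻⁷)(3640)²(7.793×10^-4)/(0.592) = 2.192×10^-2 H.
U = ½LI² = ½(2.192×10^-2)(10.0)² = 1.096 J.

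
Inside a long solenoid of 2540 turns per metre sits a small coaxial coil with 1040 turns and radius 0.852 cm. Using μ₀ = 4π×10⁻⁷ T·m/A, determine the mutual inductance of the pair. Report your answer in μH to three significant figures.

The outer solenoid produces a uniform field B₁ = μ₀n₁I₁ across the inner coil,
so the flux linkage is N₂Φ = N₂B₁A₂ = μ₀n₁N₂A₂·I₁, giving M = μ₀n₁N₂A₂.
A₂ = πr² = π(8.520×10^-3 m)² = 2.280×10^-4 m².
M = (4π×10⁻⁷)(2540)(1040)(2.280×10^-4) = 7.570×10^-4 H.

M ≈ 757 μH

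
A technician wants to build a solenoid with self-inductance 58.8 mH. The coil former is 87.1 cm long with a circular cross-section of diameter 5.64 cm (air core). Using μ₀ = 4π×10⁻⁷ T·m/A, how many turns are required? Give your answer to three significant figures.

A = π(d/2)² = π(2.820×10^-2 m)² = 2.498×10^-3 m².
From L = μ₀N²A/ℓ, N = √(Lℓ / (μ₀A)).
N = √[(5.880×10^-2)(0.871) / ((4π×10⁻⁷)×2.498×10^-3)] = √(1.631×10^7) ≈ 4039.0.

N ≈ 4040 turns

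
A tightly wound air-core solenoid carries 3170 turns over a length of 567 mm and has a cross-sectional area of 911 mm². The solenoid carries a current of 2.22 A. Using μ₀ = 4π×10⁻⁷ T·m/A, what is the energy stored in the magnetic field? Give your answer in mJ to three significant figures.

A = 911 mm² = 9.110×10^-4 m².
L = μ₀N²A/ℓ = (4π×10⁻⁷)(3170)²(9.110×10^-4)/(0.567) = 2.029×10^-2 H.
U = ½LI² = ½(2.029×10^-2)(2.22)² = 5.000×10^-2 J.

U ≈ 50.0 mJ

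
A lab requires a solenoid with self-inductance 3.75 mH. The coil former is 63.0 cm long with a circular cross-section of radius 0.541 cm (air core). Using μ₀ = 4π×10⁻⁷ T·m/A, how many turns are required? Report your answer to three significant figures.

N ≈ 4520 turns

A = πr² = π(5.410×10^-3 m)² = 9.1948×10^-5 m².
From L = μ₀N²A/ℓ, N = √(Lℓ / (μ₀A)).
N = √[(3.750×10^-3)(0.63) / ((4π×10⁻⁷)×9.1948×10^-5)] = √(2.0446×10^7) ≈ 4521.8.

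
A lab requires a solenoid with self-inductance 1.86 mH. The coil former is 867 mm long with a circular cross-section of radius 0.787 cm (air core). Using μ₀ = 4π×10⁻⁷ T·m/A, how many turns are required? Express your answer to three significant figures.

N ≈ 2570 turns

A = πr² = π(7.870×10^-3 m)² = 1.946×10^-4 m².
From L = μ₀N²A/ℓ, N = √(Lℓ / (μ₀A)).
N = √[(1.860×10^-3)(0.867) / ((4π×10⁻⁷)×1.946×10^-4)] = √(6.595×10^6) ≈ 2568.1.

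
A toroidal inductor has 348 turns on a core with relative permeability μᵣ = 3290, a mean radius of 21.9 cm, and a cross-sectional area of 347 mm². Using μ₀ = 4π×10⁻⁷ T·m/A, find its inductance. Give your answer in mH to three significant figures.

L ≈ 126 mH

For a thin toroid, L = μ₀μᵣN²A/(2πR).
L = (4π×10⁻⁷)(3290)(348)²(3.470×10^-4) / (2π×0.219 m) = 0.1263 H.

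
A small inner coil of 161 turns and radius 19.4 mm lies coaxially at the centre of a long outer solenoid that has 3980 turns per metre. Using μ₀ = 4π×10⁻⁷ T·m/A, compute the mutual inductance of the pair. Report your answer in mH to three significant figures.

The outer solenoid produces a uniform field B₁ = μ₀n₁I₁ across the inner coil,
so the flux linkage is N₂Φ = N₂B₁A₂ = μ₀n₁N₂A₂·I₁, giving M = μ₀n₁N₂A₂.
A₂ = πr² = π(1.940×10^-2 m)² = 1.182×10^-3 m².
M = (4π×10⁻⁷)(3980)(161)(1.182×10^-3) = 9.521×10^-4 H.

M ≈ 0.952 mH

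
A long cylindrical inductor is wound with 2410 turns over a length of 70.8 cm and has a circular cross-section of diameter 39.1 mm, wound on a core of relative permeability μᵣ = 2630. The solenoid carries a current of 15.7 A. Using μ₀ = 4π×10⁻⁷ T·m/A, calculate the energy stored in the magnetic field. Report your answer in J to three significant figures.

A = π(d/2)² = π(1.955×10^-2 m)² = 1.201×10^-3 m².
L = μ₀μᵣN²A/ℓ = (4π×10⁻⁷)(2630)(2410)²(1.201×10^-3)/(0.708) = 32.55 H.
U = ½LI² = ½(32.55)(15.7)² = 4.012×10^3 J.

U ≈ 4010 J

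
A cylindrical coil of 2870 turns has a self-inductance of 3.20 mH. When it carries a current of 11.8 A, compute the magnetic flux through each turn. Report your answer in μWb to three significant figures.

Φ_B ≈ 13.2 μWb

From L = NΦ_B/I, the flux per turn is Φ_B = LI/N.
Φ_B = (3.200×10^-3 H)(11.8 A)/2870 = 1.316×10^-5 Wb.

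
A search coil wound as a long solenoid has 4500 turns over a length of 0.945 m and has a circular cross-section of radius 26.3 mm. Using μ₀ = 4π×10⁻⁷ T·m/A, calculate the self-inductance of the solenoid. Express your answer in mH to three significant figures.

L ≈ 58.5 mH

A = πr² = π(2.630×10^-2 m)² = 2.173×10^-3 m².
For a long solenoid, L = μ₀N²A/ℓ.
L = (4π×10⁻⁷)(4500)²(2.173×10^-3)/(0.945 m) = 5.851×10^-2 H.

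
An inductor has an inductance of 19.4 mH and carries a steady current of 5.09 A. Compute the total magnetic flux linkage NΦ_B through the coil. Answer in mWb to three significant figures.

From L = NΦ_B/I, the flux linkage is NΦ_B = LI.
NΦ_B = (1.940×10^-2 H)(5.09 A) = 9.8746×10^-2 Wb.

NΦ_B ≈ 98.7 mWb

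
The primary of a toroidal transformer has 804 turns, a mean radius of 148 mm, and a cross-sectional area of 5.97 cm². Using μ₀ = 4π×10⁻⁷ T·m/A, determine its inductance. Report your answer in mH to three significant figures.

For a thin toroid, L = μ₀N²A/(2πR).
L = (4π×10⁻⁷)(804)²(5.970×10^-4) / (2π×0.148 m) = 5.215×10^-4 H.

L ≈ 0.522 mH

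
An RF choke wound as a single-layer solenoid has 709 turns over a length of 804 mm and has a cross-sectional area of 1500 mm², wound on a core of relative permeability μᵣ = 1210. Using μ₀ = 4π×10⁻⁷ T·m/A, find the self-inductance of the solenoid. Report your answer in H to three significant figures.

L ≈ 1.43 H

A = 1500 mm² = 1.500×10^-3 m².
For a long solenoid, L = μ₀μᵣN²A/ℓ.
L = (4π×10⁻⁷)(1210)(709)²(1.500×10^-3)/(0.804 m) = 1.426 H.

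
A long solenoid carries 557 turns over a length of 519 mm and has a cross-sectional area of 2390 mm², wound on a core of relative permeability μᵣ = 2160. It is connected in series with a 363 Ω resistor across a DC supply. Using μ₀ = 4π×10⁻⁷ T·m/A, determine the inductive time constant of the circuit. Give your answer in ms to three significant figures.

τ ≈ 10.7 ms

A = 2390 mm² = 2.390×10^-3 m².
L = μ₀μᵣN²A/ℓ = (4π×10⁻⁷)(2160)(557)²(2.390×10^-3)/(0.519) = 3.878 H.
τ = L/R = (3.878)/(363) = 1.068×10^-2 s.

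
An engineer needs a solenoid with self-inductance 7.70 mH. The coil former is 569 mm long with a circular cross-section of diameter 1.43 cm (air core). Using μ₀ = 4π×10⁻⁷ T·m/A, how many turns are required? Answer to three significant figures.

N ≈ 4660 turns

A = π(d/2)² = π(7.150×10^-3 m)² = 1.606×10^-4 m².
From L = μ₀N²A/ℓ, N = √(Lℓ / (μ₀A)).
N = √[(7.700×10^-3)(0.569) / ((4π×10⁻⁷)×1.606×10^-4)] = √(2.171×10^7) ≈ 4659.2.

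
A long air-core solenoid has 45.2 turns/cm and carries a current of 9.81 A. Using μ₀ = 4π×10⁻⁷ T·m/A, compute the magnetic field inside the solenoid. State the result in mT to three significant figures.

B ≈ 55.7 mT

Inside a long solenoid, B = μ₀nI.
B = (4π×10⁻⁷)(4.520×10^3 m⁻¹)(9.81 A) = 5.572×10^-2 T.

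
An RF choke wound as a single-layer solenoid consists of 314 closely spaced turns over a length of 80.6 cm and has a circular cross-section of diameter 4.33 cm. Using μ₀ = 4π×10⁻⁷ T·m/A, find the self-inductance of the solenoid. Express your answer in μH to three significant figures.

L ≈ 226 μH

A = π(d/2)² = π(2.165×10^-2 m)² = 1.473×10^-3 m².
For a long solenoid, L = μ₀N²A/ℓ.
L = (4π×10⁻⁷)(314)²(1.473×10^-3)/(0.806 m) = 2.264×10^-4 H.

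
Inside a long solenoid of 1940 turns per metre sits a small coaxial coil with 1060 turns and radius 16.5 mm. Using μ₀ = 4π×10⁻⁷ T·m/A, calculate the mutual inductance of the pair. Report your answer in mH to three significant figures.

The outer solenoid produces a uniform field B₁ = μ₀n₁I₁ across the inner coil,
so the flux linkage is N₂Φ = N₂B₁A₂ = μ₀n₁N₂A₂·I₁, giving M = μ₀n₁N₂A₂.
A₂ = πr² = π(1.650×10^-2 m)² = 8.553×10^-4 m².
M = (4π×10⁻⁷)(1940)(1060)(8.553×10^-4) = 2.210×10^-3 H.

M ≈ 2.21 mH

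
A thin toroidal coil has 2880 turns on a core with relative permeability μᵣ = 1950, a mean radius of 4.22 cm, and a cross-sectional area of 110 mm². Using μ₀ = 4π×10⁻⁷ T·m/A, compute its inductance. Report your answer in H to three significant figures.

For a thin toroid, L = μ₀μᵣN²A/(2πR).
L = (4π×10⁻⁷)(1950)(2880)²(1.100×10^-4) / (2π×4.220×10^-2 m) = 8.432 H.

L ≈ 8.43 H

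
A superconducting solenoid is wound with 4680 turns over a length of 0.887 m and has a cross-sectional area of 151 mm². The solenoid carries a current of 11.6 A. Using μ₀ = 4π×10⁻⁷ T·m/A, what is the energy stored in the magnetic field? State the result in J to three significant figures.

A = 151 mm² = 1.510×10^-4 m².
L = μ₀N²A/ℓ = (4π×10⁻⁷)(4680)²(1.510×10^-4)/(0.887) = 4.685×10^-3 H.
U = ½LI² = ½(4.685×10^-3)(11.6)² = 0.3152 J.

U ≈ 0.315 J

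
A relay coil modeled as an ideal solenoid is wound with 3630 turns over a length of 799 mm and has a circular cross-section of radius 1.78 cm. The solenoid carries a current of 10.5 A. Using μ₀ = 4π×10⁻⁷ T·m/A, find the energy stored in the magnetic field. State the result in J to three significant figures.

U ≈ 1.14 J

A = πr² = π(1.780×10^-2 m)² = 9.954×10^-4 m².
L = μ₀N²A/ℓ = (4π×10⁻⁷)(3630)²(9.954×10^-4)/(0.799) = 2.063×10^-2 H.
U = ½LI² = ½(2.063×10^-2)(10.5)² = 1.137 J.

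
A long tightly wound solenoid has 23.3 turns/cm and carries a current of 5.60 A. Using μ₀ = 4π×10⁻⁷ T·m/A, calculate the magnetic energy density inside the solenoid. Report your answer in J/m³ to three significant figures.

u ≈ 107 J/m³

B = μ₀nI = (4π×10⁻⁷)(2.330×10^3)(5.60) = 1.640×10^-2 T.
u = B²/(2μ₀) = (1.640×10^-2)²/(2×4π×10⁻⁷) = 107 J/m³.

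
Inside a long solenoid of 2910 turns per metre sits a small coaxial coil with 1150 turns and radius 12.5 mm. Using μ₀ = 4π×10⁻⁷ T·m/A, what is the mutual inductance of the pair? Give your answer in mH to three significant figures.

The outer solenoid produces a uniform field B₁ = μ₀n₁I₁ across the inner coil,
so the flux linkage is N₂Φ = N₂B₁A₂ = μ₀n₁N₂A₂·I₁, giving M = μ₀n₁N₂A₂.
A₂ = πr² = π(1.250×10^-2 m)² = 4.909×10^-4 m².
M = (4π×10⁻⁷)(2910)(1150)(4.909×10^-4) = 2.064×10^-3 H.

M ≈ 2.06 mH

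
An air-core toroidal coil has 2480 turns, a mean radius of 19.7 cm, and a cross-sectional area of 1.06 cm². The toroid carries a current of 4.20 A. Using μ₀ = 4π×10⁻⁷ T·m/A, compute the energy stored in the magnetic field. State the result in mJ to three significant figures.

U ≈ 5.84 mJ

L = μ₀N²A/(2πR) = (4π×10⁻⁷)(2480)²(1.060×10^-4)/(2π×0.197) = 6.619×10^-4 H.
U = ½LI² = ½(6.619×10^-4)(4.20)² = 5.838×10^-3 J.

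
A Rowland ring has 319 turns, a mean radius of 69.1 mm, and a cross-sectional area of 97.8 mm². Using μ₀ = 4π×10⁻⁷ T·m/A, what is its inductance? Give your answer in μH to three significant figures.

For a thin toroid, L = μ₀N²A/(2πR).
L = (4π×10⁻⁷)(319)²(9.780×10^-5) / (2π×6.910×10^-2 m) = 2.881×10^-5 H.

L ≈ 28.8 μH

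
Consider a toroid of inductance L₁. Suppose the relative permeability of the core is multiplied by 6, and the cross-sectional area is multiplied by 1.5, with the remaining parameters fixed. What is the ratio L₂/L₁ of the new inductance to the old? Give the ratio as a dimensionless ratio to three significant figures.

L₂/L₁ = 9.00

For a toroid, L ∝ μᵣN²A/R.
L₂/L₁ = (6) × (1.5) = 9.00.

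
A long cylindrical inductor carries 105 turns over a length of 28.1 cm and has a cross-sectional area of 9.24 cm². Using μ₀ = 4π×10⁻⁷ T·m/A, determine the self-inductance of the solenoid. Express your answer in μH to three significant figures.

L ≈ 45.6 μH

A = 9.24 cm² = 9.240×10^-4 m².
For a long solenoid, L = μ₀N²A/ℓ.
L = (4π×10⁻⁷)(105)²(9.240×10^-4)/(0.281 m) = 4.556×10^-5 H.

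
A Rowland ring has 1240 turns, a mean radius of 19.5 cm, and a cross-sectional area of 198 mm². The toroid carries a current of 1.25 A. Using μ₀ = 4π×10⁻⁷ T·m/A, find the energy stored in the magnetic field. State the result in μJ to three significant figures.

U ≈ 244 μJ

L = μ₀N²A/(2πR) = (4π×10⁻⁷)(1240)²(1.980×10^-4)/(2π×0.195) = 3.123×10^-4 H.
U = ½LI² = ½(3.123×10^-4)(1.25)² = 2.439×10^-4 J.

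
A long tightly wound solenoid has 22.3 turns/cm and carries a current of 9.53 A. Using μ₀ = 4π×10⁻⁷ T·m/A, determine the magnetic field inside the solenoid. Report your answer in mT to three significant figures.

B ≈ 26.7 mT

Inside a long solenoid, B = μ₀nI.
B = (4π×10⁻⁷)(2.230×10^3 m⁻¹)(9.53 A) = 2.671×10^-2 T.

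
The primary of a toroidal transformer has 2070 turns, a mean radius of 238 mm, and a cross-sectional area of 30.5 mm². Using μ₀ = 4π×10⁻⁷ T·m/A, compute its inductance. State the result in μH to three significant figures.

For a thin toroid, L = μ₀N²A/(2πR).
L = (4π×10⁻⁷)(2070)²(3.050×10^-5) / (2π×0.238 m) = 1.098×10^-4 H.

L ≈ 110 μH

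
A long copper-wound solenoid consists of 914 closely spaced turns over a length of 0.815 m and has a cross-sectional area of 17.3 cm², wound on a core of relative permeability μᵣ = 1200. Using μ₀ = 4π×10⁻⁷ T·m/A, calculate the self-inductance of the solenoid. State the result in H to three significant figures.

L ≈ 2.67 H

A = 17.3 cm² = 1.730×10^-3 m².
For a long solenoid, L = μ₀μᵣN²A/ℓ.
L = (4π×10⁻⁷)(1200)(914)²(1.730×10^-3)/(0.815 m) = 2.674 H.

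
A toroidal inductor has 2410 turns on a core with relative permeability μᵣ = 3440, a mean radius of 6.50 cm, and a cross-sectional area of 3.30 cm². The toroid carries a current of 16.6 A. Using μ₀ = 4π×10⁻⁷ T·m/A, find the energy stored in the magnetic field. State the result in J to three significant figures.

U ≈ 2800 J

L = μ₀μᵣN²A/(2πR) = (4π×10⁻⁷)(3440)(2410)²(3.300×10^-4)/(2π×6.500×10^-2) = 20.29 H.
U = ½LI² = ½(20.29)(16.6)² = 2.795×10^3 J.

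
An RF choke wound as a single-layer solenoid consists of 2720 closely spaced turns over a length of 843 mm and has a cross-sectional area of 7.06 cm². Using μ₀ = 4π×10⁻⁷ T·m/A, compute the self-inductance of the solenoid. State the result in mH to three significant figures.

L ≈ 7.79 mH

A = 7.06 cm² = 7.060×10^-4 m².
For a long solenoid, L = μ₀N²A/ℓ.
L = (4π×10⁻⁷)(2720)²(7.060×10^-4)/(0.843 m) = 7.786×10^-3 H.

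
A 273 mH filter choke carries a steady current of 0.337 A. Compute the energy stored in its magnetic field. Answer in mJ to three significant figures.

Stored magnetic energy: U = ½LI².
U = ½(0.273 H)(0.337 A)² = 1.550×10^-2 J.

U ≈ 15.5 mJ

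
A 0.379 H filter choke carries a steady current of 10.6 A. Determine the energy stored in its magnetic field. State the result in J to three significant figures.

U ≈ 21.3 J

Stored magnetic energy: U = ½LI².
U = ½(0.379 H)(10.6 A)² = 21.29 J.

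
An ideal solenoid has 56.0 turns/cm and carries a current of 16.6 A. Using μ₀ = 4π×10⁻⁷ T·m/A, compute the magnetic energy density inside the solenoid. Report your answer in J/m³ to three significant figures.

u ≈ 5430 J/m³

B = μ₀nI = (4π×10⁻⁷)(5.600×10^3)(16.6) = 0.1168 T.
u = B²/(2μ₀) = (0.1168)²/(2×4π×10⁻⁷) = 5.430×10^3 J/m³.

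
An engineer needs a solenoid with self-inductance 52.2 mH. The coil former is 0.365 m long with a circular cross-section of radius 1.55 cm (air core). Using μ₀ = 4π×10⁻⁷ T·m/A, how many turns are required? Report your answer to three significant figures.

A = πr² = π(1.550×10^-2 m)² = 7.548×10^-4 m².
From L = μ₀N²A/ℓ, N = √(Lℓ / (μ₀A)).
N = √[(5.220×10^-2)(0.365) / ((4π×10⁻⁷)×7.548×10^-4)] = √(2.009×10^7) ≈ 4482.0.

N ≈ 4480 turns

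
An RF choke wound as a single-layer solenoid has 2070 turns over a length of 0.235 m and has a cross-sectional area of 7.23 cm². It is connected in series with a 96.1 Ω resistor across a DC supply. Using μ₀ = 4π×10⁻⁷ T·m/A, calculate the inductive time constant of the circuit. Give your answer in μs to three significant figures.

A = 7.23 cm² = 7.230×10^-4 m².
L = μ₀N²A/ℓ = (4π×10⁻⁷)(2070)²(7.230×10^-4)/(0.235) = 1.657×10^-2 H.
τ = L/R = (1.657×10^-2)/(96.1) = 1.724×10^-4 s.

τ ≈ 172 μs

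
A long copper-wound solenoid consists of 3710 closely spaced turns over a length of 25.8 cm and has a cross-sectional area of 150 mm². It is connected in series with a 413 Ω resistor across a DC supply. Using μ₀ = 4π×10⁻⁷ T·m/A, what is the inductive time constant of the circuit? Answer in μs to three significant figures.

τ ≈ 24.3 μs

A = 150 mm² = 1.500×10^-4 m².
L = μ₀N²A/ℓ = (4π×10⁻⁷)(3710)²(1.500×10^-4)/(0.258) = 1.006×10^-2 H.
τ = L/R = (1.006×10^-2)/(413) = 2.4349×10^-5 s.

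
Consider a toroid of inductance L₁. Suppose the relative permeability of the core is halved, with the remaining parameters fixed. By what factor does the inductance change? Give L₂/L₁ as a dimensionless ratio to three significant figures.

L₂/L₁ = 0.500

For a toroid, L ∝ μᵣN²A/R.
L₂/L₁ = (0.5) = 0.500.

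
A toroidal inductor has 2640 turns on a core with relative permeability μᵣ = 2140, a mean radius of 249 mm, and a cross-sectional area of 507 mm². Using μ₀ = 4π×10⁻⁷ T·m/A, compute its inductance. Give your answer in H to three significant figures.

L ≈ 6.07 H

For a thin toroid, L = μ₀μᵣN²A/(2πR).
L = (4π×10⁻⁷)(2140)(2640)²(5.070×10^-4) / (2π×0.249 m) = 6.074 H.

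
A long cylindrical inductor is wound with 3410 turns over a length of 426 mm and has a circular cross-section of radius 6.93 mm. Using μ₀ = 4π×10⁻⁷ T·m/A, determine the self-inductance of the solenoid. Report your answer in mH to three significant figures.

A = πr² = π(6.930×10^-3 m)² = 1.509×10^-4 m².
For a long solenoid, L = μ₀N²A/ℓ.
L = (4π×10⁻⁷)(3410)²(1.509×10^-4)/(0.426 m) = 5.175×10^-3 H.

L ≈ 5.18 mH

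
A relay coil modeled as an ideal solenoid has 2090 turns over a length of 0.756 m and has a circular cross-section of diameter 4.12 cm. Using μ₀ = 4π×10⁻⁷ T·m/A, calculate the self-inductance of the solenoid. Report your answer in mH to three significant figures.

L ≈ 9.68 mH

A = π(d/2)² = π(2.060×10^-2 m)² = 1.333×10^-3 m².
For a long solenoid, L = μ₀N²A/ℓ.
L = (4π×10⁻⁷)(2090)²(1.333×10^-3)/(0.756 m) = 9.680×10^-3 H.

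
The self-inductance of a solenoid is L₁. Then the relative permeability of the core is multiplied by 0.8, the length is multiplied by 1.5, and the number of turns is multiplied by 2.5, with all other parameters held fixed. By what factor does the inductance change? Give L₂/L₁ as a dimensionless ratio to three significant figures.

For a solenoid, L ∝ μᵣN²A/ℓ.
L₂/L₁ = (0.8) × (1.5)^-1 × (2.5)^2 = 3.33.

L₂/L₁ = 3.33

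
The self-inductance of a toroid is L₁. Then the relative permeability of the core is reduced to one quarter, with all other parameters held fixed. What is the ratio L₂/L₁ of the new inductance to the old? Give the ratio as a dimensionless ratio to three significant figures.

L₂/L₁ = 0.250

For a toroid, L ∝ μᵣN²A/R.
L₂/L₁ = (0.25) = 0.250.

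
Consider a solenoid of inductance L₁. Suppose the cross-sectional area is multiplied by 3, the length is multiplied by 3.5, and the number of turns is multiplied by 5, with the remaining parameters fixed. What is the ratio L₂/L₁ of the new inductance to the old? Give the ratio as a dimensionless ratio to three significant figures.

For a solenoid, L ∝ μᵣN²A/ℓ.
L₂/L₁ = (3) × (3.5)^-1 × (5)^2 = 21.4.

L₂/L₁ = 21.4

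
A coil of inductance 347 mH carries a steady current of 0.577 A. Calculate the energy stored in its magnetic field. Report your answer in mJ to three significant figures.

Stored magnetic energy: U = ½LI².
U = ½(0.347 H)(0.577 A)² = 5.776×10^-2 J.

U ≈ 57.8 mJ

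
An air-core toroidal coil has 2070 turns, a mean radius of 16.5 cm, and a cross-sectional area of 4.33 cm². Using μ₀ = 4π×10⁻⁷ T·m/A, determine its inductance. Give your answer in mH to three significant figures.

L ≈ 2.25 mH

For a thin toroid, L = μ₀N²A/(2πR).
L = (4π×10⁻⁷)(2070)²(4.330×10^-4) / (2π×0.165 m) = 2.249×10^-3 H.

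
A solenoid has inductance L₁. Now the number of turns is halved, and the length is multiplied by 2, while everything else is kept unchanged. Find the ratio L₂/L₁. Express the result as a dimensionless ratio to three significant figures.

L₂/L₁ = 0.125

For a solenoid, L ∝ μᵣN²A/ℓ.
L₂/L₁ = (0.5)^2 × (2)^-1 = 0.125.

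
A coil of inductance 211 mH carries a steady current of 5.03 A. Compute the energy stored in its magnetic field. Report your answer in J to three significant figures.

U ≈ 2.67 J

Stored magnetic energy: U = ½LI².
U = ½(0.211 H)(5.03 A)² = 2.669 J.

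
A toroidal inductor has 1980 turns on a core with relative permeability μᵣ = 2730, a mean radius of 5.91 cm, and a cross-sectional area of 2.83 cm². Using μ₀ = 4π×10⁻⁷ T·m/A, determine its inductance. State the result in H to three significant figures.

L ≈ 10.2 H

For a thin toroid, L = μ₀μᵣN²A/(2πR).
L = (4π×10⁻⁷)(2730)(1980)²(2.830×10^-4) / (2π×5.910×10^-2 m) = 10.24996 H.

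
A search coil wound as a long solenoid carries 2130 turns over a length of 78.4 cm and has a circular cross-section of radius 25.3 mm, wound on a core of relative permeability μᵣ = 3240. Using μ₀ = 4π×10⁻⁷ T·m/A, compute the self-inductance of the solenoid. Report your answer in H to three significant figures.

A = πr² = π(2.530×10^-2 m)² = 2.011×10^-3 m².
For a long solenoid, L = μ₀μᵣN²A/ℓ.
L = (4π×10⁻⁷)(3240)(2130)²(2.011×10^-3)/(0.784 m) = 47.38 H.

L ≈ 47.4 H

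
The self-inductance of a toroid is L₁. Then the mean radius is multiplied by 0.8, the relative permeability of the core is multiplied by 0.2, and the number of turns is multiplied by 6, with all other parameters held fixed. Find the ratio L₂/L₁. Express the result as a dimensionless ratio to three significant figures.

L₂/L₁ = 9.00

For a toroid, L ∝ μᵣN²A/R.
L₂/L₁ = (0.8)^-1 × (0.2) × (6)^2 = 9.00.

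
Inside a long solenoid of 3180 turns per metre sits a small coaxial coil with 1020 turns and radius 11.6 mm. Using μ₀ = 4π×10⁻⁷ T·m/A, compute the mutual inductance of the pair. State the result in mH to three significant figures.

M ≈ 1.72 mH

The outer solenoid produces a uniform field B₁ = μ₀n₁I₁ across the inner coil,
so the flux linkage is N₂Φ = N₂B₁A₂ = μ₀n₁N₂A₂·I₁, giving M = μ₀n₁N₂A₂.
A₂ = πr² = π(1.160×10^-2 m)² = 4.227×10^-4 m².
M = (4π×10⁻⁷)(3180)(1020)(4.227×10^-4) = 1.723×10^-3 H.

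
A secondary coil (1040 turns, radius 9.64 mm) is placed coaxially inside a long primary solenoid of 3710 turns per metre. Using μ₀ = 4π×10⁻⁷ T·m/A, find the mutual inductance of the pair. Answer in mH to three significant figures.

M ≈ 1.42 mH

The outer solenoid produces a uniform field B₁ = μ₀n₁I₁ across the inner coil,
so the flux linkage is N₂Φ = N₂B₁A₂ = μ₀n₁N₂A₂·I₁, giving M = μ₀n₁N₂A₂.
A₂ = πr² = π(9.640×10^-3 m)² = 2.919×10^-4 m².
M = (4π×10⁻⁷)(3710)(1040)(2.919×10^-4) = 1.416×10^-3 H.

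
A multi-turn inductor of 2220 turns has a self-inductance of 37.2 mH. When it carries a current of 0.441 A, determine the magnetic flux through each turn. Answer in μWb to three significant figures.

Φ_B ≈ 7.39 μWb

From L = NΦ_B/I, the flux per turn is Φ_B = LI/N.
Φ_B = (3.720×10^-2 H)(0.441 A)/2220 = 7.390×10^-6 Wb.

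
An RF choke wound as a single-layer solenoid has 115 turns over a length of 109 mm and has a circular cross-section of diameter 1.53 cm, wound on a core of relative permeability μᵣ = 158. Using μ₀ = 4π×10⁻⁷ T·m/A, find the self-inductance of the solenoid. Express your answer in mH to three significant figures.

L ≈ 4.43 mH

A = π(d/2)² = π(7.650×10^-3 m)² = 1.839×10^-4 m².
For a long solenoid, L = μ₀μᵣN²A/ℓ.
L = (4π×10⁻⁷)(158)(115)²(1.839×10^-4)/(0.109 m) = 4.429×10^-3 H.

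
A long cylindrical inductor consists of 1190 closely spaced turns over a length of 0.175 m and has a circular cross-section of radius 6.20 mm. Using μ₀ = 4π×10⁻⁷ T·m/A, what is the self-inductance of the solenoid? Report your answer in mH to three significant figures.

L ≈ 1.23 mH

A = πr² = π(6.200×10^-3 m)² = 1.208×10^-4 m².
For a long solenoid, L = μ₀N²A/ℓ.
L = (4π×10⁻⁷)(1190)²(1.208×10^-4)/(0.175 m) = 1.228×10^-3 H.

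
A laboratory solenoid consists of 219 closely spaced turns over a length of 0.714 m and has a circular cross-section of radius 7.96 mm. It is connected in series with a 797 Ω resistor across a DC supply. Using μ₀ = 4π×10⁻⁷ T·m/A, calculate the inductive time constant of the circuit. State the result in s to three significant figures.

A = πr² = π(7.960×10^-3 m)² = 1.991×10^-4 m².
L = μ₀N²A/ℓ = (4π×10⁻⁷)(219)²(1.991×10^-4)/(0.714) = 1.680×10^-5 H.
τ = L/R = (1.680×10^-5)/(797) = 2.108×10^-8 s.

τ ≈ 2.11e-08 s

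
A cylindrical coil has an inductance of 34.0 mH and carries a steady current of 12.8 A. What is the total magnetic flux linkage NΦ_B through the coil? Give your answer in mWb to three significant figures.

From L = NΦ_B/I, the flux linkage is NΦ_B = LI.
NΦ_B = (3.400×10^-2 H)(12.8 A) = 0.4352 Wb.

NΦ_B ≈ 435 mWb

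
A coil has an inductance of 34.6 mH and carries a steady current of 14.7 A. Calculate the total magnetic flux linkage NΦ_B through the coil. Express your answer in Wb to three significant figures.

From L = NΦ_B/I, the flux linkage is NΦ_B = LI.
NΦ_B = (3.460×10^-2 H)(14.7 A) = 0.5086 Wb.

NΦ_B ≈ 0.509 Wb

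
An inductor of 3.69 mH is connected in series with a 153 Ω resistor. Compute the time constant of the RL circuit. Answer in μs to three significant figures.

τ ≈ 24.1 μs

τ = L/R = (3.690×10^-3 H)/(153 Ω) = 2.412×10^-5 s.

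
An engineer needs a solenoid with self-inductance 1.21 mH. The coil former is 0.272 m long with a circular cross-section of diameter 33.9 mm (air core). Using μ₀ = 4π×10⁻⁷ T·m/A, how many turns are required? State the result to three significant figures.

A = π(d/2)² = π(1.695×10^-2 m)² = 9.026×10^-4 m².
From L = μ₀N²A/ℓ, N = √(Lℓ / (μ₀A)).
N = √[(1.210×10^-3)(0.272) / ((4π×10⁻⁷)×9.026×10^-4)] = √(2.902×10^5) ≈ 538.7.

N ≈ 539 turns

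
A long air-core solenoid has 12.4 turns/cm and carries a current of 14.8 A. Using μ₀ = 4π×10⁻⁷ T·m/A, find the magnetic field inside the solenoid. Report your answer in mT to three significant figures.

B ≈ 23.1 mT

Inside a long solenoid, B = μ₀nI.
B = (4π×10⁻⁷)(1.240×10^3 m⁻¹)(14.8 A) = 2.306×10^-2 T.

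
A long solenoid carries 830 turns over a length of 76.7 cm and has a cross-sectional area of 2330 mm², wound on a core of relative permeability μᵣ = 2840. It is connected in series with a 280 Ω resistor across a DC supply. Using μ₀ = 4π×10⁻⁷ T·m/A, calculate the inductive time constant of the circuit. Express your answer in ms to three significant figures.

A = 2330 mm² = 2.330×10^-3 m².
L = μ₀μᵣN²A/ℓ = (4π×10⁻⁷)(2840)(830)²(2.330×10^-3)/(0.767) = 7.469 H.
τ = L/R = (7.469)/(280) = 2.667×10^-2 s.

τ ≈ 26.7 ms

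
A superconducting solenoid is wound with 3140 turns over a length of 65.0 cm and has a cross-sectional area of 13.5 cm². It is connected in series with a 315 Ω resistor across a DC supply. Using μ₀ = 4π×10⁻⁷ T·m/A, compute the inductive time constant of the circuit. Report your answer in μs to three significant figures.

A = 13.5 cm² = 1.350×10^-3 m².
L = μ₀N²A/ℓ = (4π×10⁻⁷)(3140)²(1.350×10^-3)/(0.65) = 2.573×10^-2 H.
τ = L/R = (2.573×10^-2)/(315) = 8.169×10^-5 s.

τ ≈ 81.7 μs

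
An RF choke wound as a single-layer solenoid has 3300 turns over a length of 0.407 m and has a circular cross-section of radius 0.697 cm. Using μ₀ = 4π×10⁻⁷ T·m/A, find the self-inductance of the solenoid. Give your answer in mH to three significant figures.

L ≈ 5.13 mH

A = πr² = π(6.970×10^-3 m)² = 1.526×10^-4 m².
For a long solenoid, L = μ₀N²A/ℓ.
L = (4π×10⁻⁷)(3300)²(1.526×10^-4)/(0.407 m) = 5.132×10^-3 H.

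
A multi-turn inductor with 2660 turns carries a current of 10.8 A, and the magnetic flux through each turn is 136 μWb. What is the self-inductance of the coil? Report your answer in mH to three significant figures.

Self-inductance is defined by L = NΦ_B/I (flux linkage over current).
L = (2660)(1.360×10^-4 Wb)/(10.8 A) = 3.350×10^-2 H.

L ≈ 33.5 mH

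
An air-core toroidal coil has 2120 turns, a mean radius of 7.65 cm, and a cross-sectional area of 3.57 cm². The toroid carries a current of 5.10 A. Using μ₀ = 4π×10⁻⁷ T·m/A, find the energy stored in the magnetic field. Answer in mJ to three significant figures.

U ≈ 54.6 mJ

L = μ₀N²A/(2πR) = (4π×10⁻⁷)(2120)²(3.570×10^-4)/(2π×7.650×10^-2) = 4.1948×10^-3 H.
U = ½LI² = ½(4.1948×10^-3)(5.10)² = 5.455×10^-2 J.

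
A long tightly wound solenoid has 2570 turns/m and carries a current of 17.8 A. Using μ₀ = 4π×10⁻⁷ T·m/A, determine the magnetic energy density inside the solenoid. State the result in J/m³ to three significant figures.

B = μ₀nI = (4π×10⁻⁷)(2.570×10^3)(17.8) = 5.749×10^-2 T.
u = B²/(2μ₀) = (5.749×10^-2)²/(2×4π×10⁻⁷) = 1.3149×10^3 J/m³.

u ≈ 1310 J/m³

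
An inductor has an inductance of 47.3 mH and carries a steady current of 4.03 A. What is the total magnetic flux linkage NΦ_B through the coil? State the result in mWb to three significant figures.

NΦ_B ≈ 191 mWb

From L = NΦ_B/I, the flux linkage is NΦ_B = LI.
NΦ_B = (4.730×10^-2 H)(4.03 A) = 0.1906 Wb.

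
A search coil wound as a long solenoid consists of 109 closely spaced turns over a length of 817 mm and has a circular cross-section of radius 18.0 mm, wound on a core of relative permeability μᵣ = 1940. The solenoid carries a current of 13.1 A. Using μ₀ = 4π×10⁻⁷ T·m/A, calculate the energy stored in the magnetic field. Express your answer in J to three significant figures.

A = πr² = π(1.800×10^-2 m)² = 1.018×10^-3 m².
L = μ₀μᵣN²A/ℓ = (4π×10⁻⁷)(1940)(109)²(1.018×10^-3)/(0.817) = 3.609×10^-2 H.
U = ½LI² = ½(3.609×10^-2)(13.1)² = 3.096 J.

U ≈ 3.10 J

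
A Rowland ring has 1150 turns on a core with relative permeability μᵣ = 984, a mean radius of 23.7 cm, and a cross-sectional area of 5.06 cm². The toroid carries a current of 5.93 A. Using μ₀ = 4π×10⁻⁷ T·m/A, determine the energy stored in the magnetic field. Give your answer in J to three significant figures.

L = μ₀μᵣN²A/(2πR) = (4π×10⁻⁷)(984)(1150)²(5.060×10^-4)/(2π×0.237) = 0.5557 H.
U = ½LI² = ½(0.5557)(5.93)² = 9.77 J.

U ≈ 9.77 J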